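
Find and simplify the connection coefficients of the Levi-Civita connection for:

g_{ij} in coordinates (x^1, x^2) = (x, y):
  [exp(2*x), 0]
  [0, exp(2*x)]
Using Γ^k_{ij} = (1/2) g^{km} (∂_i g_{mj} + ∂_j g_{mi} - ∂_m g_{ij}); the metric is diagonal, so only the m = k term contributes.
Non-zero symbols (using the symmetry Γ^k_{ij} = Γ^k_{ji}):
Γ^x_{x x} = (1/2) g^{xx} (∂_x g_{xx} + ∂_x g_{xx} - ∂_x g_{xx}) = (1/2)(exp(-2*x))((2*exp(2*x)) + (2*exp(2*x)) - (2*exp(2*x))) = 1
Γ^x_{y y} = (1/2) g^{xx} (∂_y g_{xy} + ∂_y g_{xy} - ∂_x g_{yy}) = (1/2)(exp(-2*x))((0) + (0) - (2*exp(2*x))) = -1
Γ^y_{x y} = (1/2) g^{yy} (∂_x g_{yy} + ∂_y g_{yx} - ∂_y g_{xy}) = (1/2)(exp(-2*x))((2*exp(2*x)) + (0) - (0)) = 1
All other Christoffel symbols are zero.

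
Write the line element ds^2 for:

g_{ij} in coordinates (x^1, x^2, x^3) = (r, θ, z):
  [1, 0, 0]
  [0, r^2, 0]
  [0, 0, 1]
ds^2 = g_{ij} dx^i dx^j; only the non-zero components contribute.
ds^2 = dr^2 + r^2 dθ^2 + dz^2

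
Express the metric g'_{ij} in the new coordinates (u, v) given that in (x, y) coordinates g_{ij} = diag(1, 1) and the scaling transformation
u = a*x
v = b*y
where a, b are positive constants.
Invert the transformation: x = u/a, y = v/b
g'_{ij} = (∂x^k/∂x'^i)(∂x^l/∂x'^j) g_{kl}; with g_{kl} = δ_{kl} this is Σ_k (∂x^k/∂x'^i)(∂x^k/∂x'^j).
Jacobian: ∂x/∂u = 1/a, ∂x/∂v = 0, ∂y/∂u = 0, ∂y/∂v = 1/b
g'_{uu} = (1/a)(1/a) + (0)(0) = 1/a^2
g'_{uv} = (1/a)(0) + (0)(1/b) = 0
g'_{vv} = (0)(0) + (1/b)(1/b) = 1/b^2
g'_{ij} = diag(1/a^2, 1/b^2)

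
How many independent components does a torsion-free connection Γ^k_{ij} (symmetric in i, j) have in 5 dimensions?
Γ^k_{ij} has n choices for the upper index and n(n+1)/2 independent symmetric lower index pairs.
Total = 5 × 5×6/2 = 5 × 15 = 75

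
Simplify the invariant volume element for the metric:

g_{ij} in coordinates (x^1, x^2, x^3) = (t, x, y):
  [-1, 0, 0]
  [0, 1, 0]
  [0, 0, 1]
det(g) = -1
√|det(g)| = 1
Volume element: dV = 1 dt dx dy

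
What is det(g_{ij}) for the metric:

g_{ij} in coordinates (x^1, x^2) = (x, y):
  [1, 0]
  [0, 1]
For a 2×2 metric: det(g) = g_{11}·g_{22} - g_{12}·g_{21}
= (1)·(1) - (0)·(0)
= 1 - 0
det(g) = 1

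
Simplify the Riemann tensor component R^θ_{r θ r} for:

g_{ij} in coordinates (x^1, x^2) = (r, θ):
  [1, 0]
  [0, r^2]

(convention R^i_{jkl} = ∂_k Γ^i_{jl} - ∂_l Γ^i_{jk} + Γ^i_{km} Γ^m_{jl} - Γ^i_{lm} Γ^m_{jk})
Non-zero Christoffel symbols (Γ^k_{ij} = Γ^k_{ji}):
Γ^r_{θ θ} = -r
Γ^θ_{r θ} = 1/r
R^θ_{r θ r} = ∂_θ Γ^θ_{r r} - ∂_r Γ^θ_{r θ} + Γ^θ_{θ m} Γ^m_{r r} - Γ^θ_{r m} Γ^m_{r θ}
  = (0) - (-1/r^2) + (0) - (1/r^2) = 0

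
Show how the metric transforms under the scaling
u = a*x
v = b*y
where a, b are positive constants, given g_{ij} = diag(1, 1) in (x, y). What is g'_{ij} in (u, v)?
Invert the transformation: x = u/a, y = v/b
g'_{ij} = (∂x^k/∂x'^i)(∂x^l/∂x'^j) g_{kl}; with g_{kl} = δ_{kl} this is Σ_k (∂x^k/∂x'^i)(∂x^k/∂x'^j).
Jacobian: ∂x/∂u = 1/a, ∂x/∂v = 0, ∂y/∂u = 0, ∂y/∂v = 1/b
g'_{uu} = (1/a)(1/a) + (0)(0) = 1/a^2
g'_{uv} = (1/a)(0) + (0)(1/b) = 0
g'_{vv} = (0)(0) + (1/b)(1/b) = 1/b^2
g'_{ij} = diag(1/a^2, 1/b^2)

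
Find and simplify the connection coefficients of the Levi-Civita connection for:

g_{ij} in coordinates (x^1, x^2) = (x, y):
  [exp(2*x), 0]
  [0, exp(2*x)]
Using Γ^k_{ij} = (1/2) g^{km} (∂_i g_{mj} + ∂_j g_{mi} - ∂_m g_{ij}); the metric is diagonal, so only the m = k term contributes.
Non-zero symbols (using the symmetry Γ^k_{ij} = Γ^k_{ji}):
Γ^x_{x x} = (1/2) g^{xx} (∂_x g_{xx} + ∂_x g_{xx} - ∂_x g_{xx}) = (1/2)(exp(-2*x))((2*exp(2*x)) + (2*exp(2*x)) - (2*exp(2*x))) = 1
Γ^x_{y y} = (1/2) g^{xx} (∂_y g_{xy} + ∂_y g_{xy} - ∂_x g_{yy}) = (1/2)(exp(-2*x))((0) + (0) - (2*exp(2*x))) = -1
Γ^y_{x y} = (1/2) g^{yy} (∂_x g_{yy} + ∂_y g_{yx} - ∂_y g_{xy}) = (1/2)(exp(-2*x))((2*exp(2*x)) + (0) - (0)) = 1
All other Christoffel symbols are zero.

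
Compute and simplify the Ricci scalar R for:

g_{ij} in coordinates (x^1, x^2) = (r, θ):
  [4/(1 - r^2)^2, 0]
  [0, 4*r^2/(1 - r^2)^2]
Non-zero Christoffel symbols (Γ^k_{ij} = Γ^k_{ji}):
Γ^r_{r r} = 2*r/(1 - r^2)
Γ^r_{θ θ} = (r^3 + r)/(r^2 - 1)
Γ^θ_{r θ} = (-r^2 - 1)/(r^3 - r)
Ricci tensor (R_{ij} = R^k_{ikj}): R_{rr} = -4/(r^2 - 1)^2, R_{rθ} = 0, R_{θθ} = -4*r^2/(r^2 - 1)^2
Inverse metric: g^{rr} = (1 - r^2)^2/4, g^{θθ} = (1 - r^2)^2/(4*r^2)
R = g^{ij} R_{ij} = ((1 - r^2)^2/4)(-4/(r^2 - 1)^2) + ((1 - r^2)^2/(4*r^2))(-4*r^2/(r^2 - 1)^2) = -2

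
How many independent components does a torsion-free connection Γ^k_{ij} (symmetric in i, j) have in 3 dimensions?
Γ^k_{ij} has n choices for the upper index and n(n+1)/2 independent symmetric lower index pairs.
Total = 3 × 3×4/2 = 3 × 6 = 18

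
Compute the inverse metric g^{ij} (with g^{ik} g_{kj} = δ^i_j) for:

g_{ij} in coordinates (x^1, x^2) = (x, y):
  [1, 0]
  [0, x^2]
The metric is diagonal, so g^{ij} is diagonal with entries 1/g_{ii}: diag(1, 1/(x^2)).
g^{ij}:
  [1, 0]
  [0, 1/x^2]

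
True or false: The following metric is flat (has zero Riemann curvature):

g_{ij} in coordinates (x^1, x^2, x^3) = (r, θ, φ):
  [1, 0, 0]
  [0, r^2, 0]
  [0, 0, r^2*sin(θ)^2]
Non-zero Christoffel symbols:
Γ^r_{θ θ} = -r
Γ^r_{φ φ} = -r*sin(θ)^2
Γ^θ_{r θ} = 1/r
Γ^θ_{φ φ} = -sin(2*θ)/2
Γ^φ_{r φ} = 1/r
Γ^φ_{θ φ} = 1/tan(θ)
Ricci tensor: R_{rr} = 0, R_{rθ} = 0, R_{rφ} = 0, R_{θθ} = 0, R_{θφ} = 0, R_{φφ} = 0
All R_{ij} vanish; in 3 dimensions the Riemann tensor is fully determined by the Ricci tensor, so R^i_{jkl} = 0: the metric is flat (curvilinear coordinates on flat space).
True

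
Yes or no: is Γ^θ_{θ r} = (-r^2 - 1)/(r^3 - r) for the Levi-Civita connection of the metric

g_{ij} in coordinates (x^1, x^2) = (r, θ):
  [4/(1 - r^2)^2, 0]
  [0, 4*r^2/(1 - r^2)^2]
Γ^θ_{θ r} = (1/2) g^{θθ} (∂_θ g_{θr} + ∂_r g_{θθ} - ∂_θ g_{θr}) = (1/2)((1 - r^2)^2/(4*r^2))((0) + (-8*(r^3 + r)/(r^2 - 1)^3) - (0)) = (-r^2 - 1)/(r^3 - r)
This equals the proposed value (-r^2 - 1)/(r^3 - r).
Yes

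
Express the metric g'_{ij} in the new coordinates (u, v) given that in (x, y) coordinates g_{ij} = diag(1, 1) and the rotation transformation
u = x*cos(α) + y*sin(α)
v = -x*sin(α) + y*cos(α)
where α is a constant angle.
Invert the transformation: x = u*cos(α) - v*sin(α), y = u*sin(α) + v*cos(α)
g'_{ij} = (∂x^k/∂x'^i)(∂x^l/∂x'^j) g_{kl}; with g_{kl} = δ_{kl} this is Σ_k (∂x^k/∂x'^i)(∂x^k/∂x'^j).
Jacobian: ∂x/∂u = cos(α), ∂x/∂v = -sin(α), ∂y/∂u = sin(α), ∂y/∂v = cos(α)
g'_{uu} = (cos(α))(cos(α)) + (sin(α))(sin(α)) = 1
g'_{uv} = (cos(α))(-sin(α)) + (sin(α))(cos(α)) = 0
g'_{vv} = (-sin(α))(-sin(α)) + (cos(α))(cos(α)) = 1
g'_{ij} = diag(1, 1)
The Euclidean metric is invariant under rotations.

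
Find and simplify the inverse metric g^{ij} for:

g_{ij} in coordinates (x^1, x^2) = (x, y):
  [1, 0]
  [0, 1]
The metric is diagonal, so g^{ij} is diagonal with entries 1/g_{ii}: diag(1, 1).
g^{ij}:
  [1, 0]
  [0, 1]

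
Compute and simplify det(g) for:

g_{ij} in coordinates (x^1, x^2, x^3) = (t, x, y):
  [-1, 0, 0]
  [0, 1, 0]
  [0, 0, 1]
Diagonal metric: det(g) = g_{11}·g_{22}·g_{33}
= (-1)·(1)·(1)
det(g) = -1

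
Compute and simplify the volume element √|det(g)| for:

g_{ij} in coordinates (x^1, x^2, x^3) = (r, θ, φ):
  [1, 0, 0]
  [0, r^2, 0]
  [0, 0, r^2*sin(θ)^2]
det(g) = r^4*sin(θ)^2
√|det(g)| = r^2*sin(θ) (taking 0 < θ < π so that |sin(θ)| = sin(θ))
Volume element: dV = r^2*sin(θ) dr dθ dφ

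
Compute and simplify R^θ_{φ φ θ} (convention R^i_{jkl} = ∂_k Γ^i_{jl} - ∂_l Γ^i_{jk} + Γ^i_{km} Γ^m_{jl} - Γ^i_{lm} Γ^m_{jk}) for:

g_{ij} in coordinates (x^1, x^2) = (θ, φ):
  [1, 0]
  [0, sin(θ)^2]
Non-zero Christoffel symbols (Γ^k_{ij} = Γ^k_{ji}):
Γ^θ_{φ φ} = -sin(2*θ)/2
Γ^φ_{θ φ} = 1/tan(θ)
R^θ_{φ φ θ} = ∂_φ Γ^θ_{φ θ} - ∂_θ Γ^θ_{φ φ} + Γ^θ_{φ m} Γ^m_{φ θ} - Γ^θ_{θ m} Γ^m_{φ φ}
  = (0) - (-cos(2*θ)) + (-cos(θ)^2) - (0) = -sin(θ)^2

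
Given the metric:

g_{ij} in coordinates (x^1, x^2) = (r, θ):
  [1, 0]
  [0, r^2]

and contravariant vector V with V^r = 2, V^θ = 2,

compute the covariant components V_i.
V_i = g_{ij} V^j:
V_r = (1)(2) + (0)(2) = 2
V_θ = (0)(2) + (r^2)(2) = 2*r^2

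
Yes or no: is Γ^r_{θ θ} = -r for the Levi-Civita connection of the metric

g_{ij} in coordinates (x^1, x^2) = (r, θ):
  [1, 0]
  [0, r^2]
Γ^r_{θ θ} = (1/2) g^{rr} (∂_θ g_{rθ} + ∂_θ g_{rθ} - ∂_r g_{θθ}) = (1/2)(1)((0) + (0) - (2*r)) = -r
This equals the proposed value -r.
Yes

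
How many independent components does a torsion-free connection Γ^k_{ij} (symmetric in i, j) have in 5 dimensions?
Γ^k_{ij} has n choices for the upper index and n(n+1)/2 independent symmetric lower index pairs.
Total = 5 × 5×6/2 = 5 × 15 = 75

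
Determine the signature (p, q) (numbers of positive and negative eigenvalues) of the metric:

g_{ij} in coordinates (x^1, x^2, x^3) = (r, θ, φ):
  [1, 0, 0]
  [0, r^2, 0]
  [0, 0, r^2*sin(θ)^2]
The metric is diagonal, so its eigenvalues are the diagonal entries: 1, r^2, r^2*sin(θ)^2 (at a generic point, where coordinate-dependent entries are positive).
3 positive, 0 negative.
(3, 0) - Riemannian (positive definite)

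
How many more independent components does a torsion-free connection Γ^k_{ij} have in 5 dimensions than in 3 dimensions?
Independent components in n dimensions: n × n(n+1)/2 = n^2(n+1)/2.
5D: 5 × 15 = 75
3D: 3 × 6 = 18
Difference = 75 - 18 = 57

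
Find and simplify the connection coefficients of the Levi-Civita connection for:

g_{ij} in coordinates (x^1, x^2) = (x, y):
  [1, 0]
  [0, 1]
Using Γ^k_{ij} = (1/2) g^{km} (∂_i g_{mj} + ∂_j g_{mi} - ∂_m g_{ij}); the metric is diagonal, so only the m = k term contributes.
Every metric component is constant, so all ∂_m g_{ij} = 0 and every Christoffel symbol vanishes.
All Christoffel symbols are zero.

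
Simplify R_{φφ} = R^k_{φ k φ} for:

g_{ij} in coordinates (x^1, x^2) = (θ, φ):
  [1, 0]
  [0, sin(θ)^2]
Non-zero Christoffel symbols (Γ^k_{ij} = Γ^k_{ji}):
Γ^θ_{φ φ} = -sin(2*θ)/2
Γ^φ_{θ φ} = 1/tan(θ)
R^θ_{φ θ φ} = ∂_θ Γ^θ_{φ φ} - ∂_φ Γ^θ_{φ θ} + Γ^θ_{θ m} Γ^m_{φ φ} - Γ^θ_{φ m} Γ^m_{φ θ}
  = (-cos(2*θ)) - (0) + (0) - (-cos(θ)^2) = sin(θ)^2
R^φ_{φ φ φ} = 0 (a repeated index in an antisymmetric pair)
R_{φφ} = R^θ_{φ θ φ} + R^φ_{φ φ φ} = (sin(θ)^2) + (0) = sin(θ)^2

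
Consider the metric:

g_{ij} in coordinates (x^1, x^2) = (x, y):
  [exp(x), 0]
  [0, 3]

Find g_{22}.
With x^1 = x, x^2 = y, g_{22} = g_{yy} is the row-2, column-2 entry of the matrix.
g_{22} = 3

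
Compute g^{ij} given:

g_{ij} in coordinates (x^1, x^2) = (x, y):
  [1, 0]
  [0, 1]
The metric is diagonal, so g^{ij} is diagonal with entries 1/g_{ii}: diag(1, 1).
g^{ij}:
  [1, 0]
  [0, 1]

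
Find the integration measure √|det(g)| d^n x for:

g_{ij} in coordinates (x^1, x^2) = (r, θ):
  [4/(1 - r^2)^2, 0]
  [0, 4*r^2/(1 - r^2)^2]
det(g) = 16*r^2/(1 - r^2)^4
√|det(g)| = 4*r/(r^2 - 1)^2
Volume element: dV = 4*r/(r^2 - 1)^2 dr dθ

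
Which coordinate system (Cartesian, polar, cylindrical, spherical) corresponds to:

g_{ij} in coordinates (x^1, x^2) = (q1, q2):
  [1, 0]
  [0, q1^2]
The line element ds^2 = dq1^2 + q1^2 dq2^2 is dr^2 + r^2 dθ^2 with q1 = r, q2 = θ.
polar coordinates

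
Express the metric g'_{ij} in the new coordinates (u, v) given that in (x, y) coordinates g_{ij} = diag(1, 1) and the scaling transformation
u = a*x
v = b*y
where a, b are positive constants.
Invert the transformation: x = u/a, y = v/b
g'_{ij} = (∂x^k/∂x'^i)(∂x^l/∂x'^j) g_{kl}; with g_{kl} = δ_{kl} this is Σ_k (∂x^k/∂x'^i)(∂x^k/∂x'^j).
Jacobian: ∂x/∂u = 1/a, ∂x/∂v = 0, ∂y/∂u = 0, ∂y/∂v = 1/b
g'_{uu} = (1/a)(1/a) + (0)(0) = 1/a^2
g'_{uv} = (1/a)(0) + (0)(1/b) = 0
g'_{vv} = (0)(0) + (1/b)(1/b) = 1/b^2
g'_{ij} = diag(1/a^2, 1/b^2)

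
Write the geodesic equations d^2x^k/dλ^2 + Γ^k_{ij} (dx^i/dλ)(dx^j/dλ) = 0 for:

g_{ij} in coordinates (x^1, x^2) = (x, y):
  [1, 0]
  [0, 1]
Geodesic equation: d^2x^k/dλ^2 + Γ^k_{ij} (dx^i/dλ)(dx^j/dλ) = 0.
All Christoffel symbols vanish, so the geodesics are straight lines:
d^2x/dλ^2 = 0
d^2y/dλ^2 = 0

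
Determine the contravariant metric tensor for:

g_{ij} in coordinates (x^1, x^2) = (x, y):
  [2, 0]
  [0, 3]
The metric is diagonal, so g^{ij} is diagonal with entries 1/g_{ii}: diag(1/2, 1/3).
g^{ij}:
  [1/2, 0]
  [0, 1/3]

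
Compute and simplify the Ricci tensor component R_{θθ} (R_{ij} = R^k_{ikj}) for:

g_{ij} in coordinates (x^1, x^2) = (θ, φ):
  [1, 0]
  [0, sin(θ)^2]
Non-zero Christoffel symbols (Γ^k_{ij} = Γ^k_{ji}):
Γ^θ_{φ φ} = -sin(2*θ)/2
Γ^φ_{θ φ} = 1/tan(θ)
R^θ_{θ θ θ} = 0 (a repeated index in an antisymmetric pair)
R^φ_{θ φ θ} = ∂_φ Γ^φ_{θ θ} - ∂_θ Γ^φ_{θ φ} + Γ^φ_{φ m} Γ^m_{θ θ} - Γ^φ_{θ m} Γ^m_{θ φ}
  = (0) - (-1/sin(θ)^2) + (0) - (1/tan(θ)^2) = 1
R_{θθ} = R^θ_{θ θ θ} + R^φ_{θ φ θ} = (0) + (1) = 1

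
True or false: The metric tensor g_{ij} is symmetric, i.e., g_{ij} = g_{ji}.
By definition the metric is a symmetric bilinear form, g_{ij} = g_{ji}.
True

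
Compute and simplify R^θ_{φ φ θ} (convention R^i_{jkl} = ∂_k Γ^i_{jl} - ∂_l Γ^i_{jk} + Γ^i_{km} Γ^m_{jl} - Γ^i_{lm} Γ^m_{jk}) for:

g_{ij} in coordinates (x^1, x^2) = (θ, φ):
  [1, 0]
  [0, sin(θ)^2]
Non-zero Christoffel symbols (Γ^k_{ij} = Γ^k_{ji}):
Γ^θ_{φ φ} = -sin(2*θ)/2
Γ^φ_{θ φ} = 1/tan(θ)
R^θ_{φ φ θ} = ∂_φ Γ^θ_{φ θ} - ∂_θ Γ^θ_{φ φ} + Γ^θ_{φ m} Γ^m_{φ θ} - Γ^θ_{θ m} Γ^m_{φ φ}
  = (0) - (-cos(2*θ)) + (-cos(θ)^2) - (0) = -sin(θ)^2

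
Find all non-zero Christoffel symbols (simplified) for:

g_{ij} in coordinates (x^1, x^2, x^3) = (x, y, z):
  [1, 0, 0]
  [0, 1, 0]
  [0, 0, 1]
Using Γ^k_{ij} = (1/2) g^{km} (∂_i g_{mj} + ∂_j g_{mi} - ∂_m g_{ij}); the metric is diagonal, so only the m = k term contributes.
Every metric component is constant, so all ∂_m g_{ij} = 0 and every Christoffel symbol vanishes.
All Christoffel symbols are zero.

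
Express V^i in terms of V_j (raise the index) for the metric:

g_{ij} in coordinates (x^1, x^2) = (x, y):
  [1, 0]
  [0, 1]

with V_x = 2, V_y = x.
Inverse metric (diagonal): g^{xx} = 1, g^{yy} = 1
V^i = g^{ij} V_j:
V^x = (1)(2) + (0)(x) = 2
V^y = (0)(2) + (1)(x) = x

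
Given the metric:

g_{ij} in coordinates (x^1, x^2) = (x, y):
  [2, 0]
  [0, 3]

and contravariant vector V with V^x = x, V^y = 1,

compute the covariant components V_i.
V_i = g_{ij} V^j:
V_x = (2)(x) + (0)(1) = 2*x
V_y = (0)(x) + (3)(1) = 3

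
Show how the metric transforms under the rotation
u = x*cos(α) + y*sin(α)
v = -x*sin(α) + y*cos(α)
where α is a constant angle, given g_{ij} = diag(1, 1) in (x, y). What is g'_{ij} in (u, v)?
Invert the transformation: x = u*cos(α) - v*sin(α), y = u*sin(α) + v*cos(α)
g'_{ij} = (∂x^k/∂x'^i)(∂x^l/∂x'^j) g_{kl}; with g_{kl} = δ_{kl} this is Σ_k (∂x^k/∂x'^i)(∂x^k/∂x'^j).
Jacobian: ∂x/∂u = cos(α), ∂x/∂v = -sin(α), ∂y/∂u = sin(α), ∂y/∂v = cos(α)
g'_{uu} = (cos(α))(cos(α)) + (sin(α))(sin(α)) = 1
g'_{uv} = (cos(α))(-sin(α)) + (sin(α))(cos(α)) = 0
g'_{vv} = (-sin(α))(-sin(α)) + (cos(α))(cos(α)) = 1
g'_{ij} = diag(1, 1)
The Euclidean metric is invariant under rotations.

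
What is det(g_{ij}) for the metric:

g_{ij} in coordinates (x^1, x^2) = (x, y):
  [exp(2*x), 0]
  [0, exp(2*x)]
For a 2×2 metric: det(g) = g_{11}·g_{22} - g_{12}·g_{21}
= (exp(2*x))·(exp(2*x)) - (0)·(0)
= exp(4*x) - 0
det(g) = exp(4*x)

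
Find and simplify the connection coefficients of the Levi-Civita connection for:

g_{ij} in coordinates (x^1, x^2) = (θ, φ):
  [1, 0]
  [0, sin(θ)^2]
Using Γ^k_{ij} = (1/2) g^{km} (∂_i g_{mj} + ∂_j g_{mi} - ∂_m g_{ij}); the metric is diagonal, so only the m = k term contributes.
Non-zero symbols (using the symmetry Γ^k_{ij} = Γ^k_{ji}):
Γ^θ_{φ φ} = (1/2) g^{θθ} (∂_φ g_{θφ} + ∂_φ g_{θφ} - ∂_θ g_{φφ}) = (1/2)(1)((0) + (0) - (sin(2*θ))) = -sin(2*θ)/2
Γ^φ_{θ φ} = (1/2) g^{φφ} (∂_θ g_{φφ} + ∂_φ g_{φθ} - ∂_φ g_{θφ}) = (1/2)(1/sin(θ)^2)((sin(2*θ)) + (0) - (0)) = 1/tan(θ)
All other Christoffel symbols are zero.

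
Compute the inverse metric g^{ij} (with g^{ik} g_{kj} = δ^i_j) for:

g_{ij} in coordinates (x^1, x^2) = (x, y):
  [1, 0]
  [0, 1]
The metric is diagonal, so g^{ij} is diagonal with entries 1/g_{ii}: diag(1, 1).
g^{ij}:
  [1, 0]
  [0, 1]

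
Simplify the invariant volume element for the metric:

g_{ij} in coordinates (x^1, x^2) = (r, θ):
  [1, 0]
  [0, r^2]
det(g) = r^2
√|det(g)| = r
Volume element: dV = r dr dθ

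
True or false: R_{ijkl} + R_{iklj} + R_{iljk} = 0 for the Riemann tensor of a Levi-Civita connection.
This is the first (algebraic) Bianchi identity.
True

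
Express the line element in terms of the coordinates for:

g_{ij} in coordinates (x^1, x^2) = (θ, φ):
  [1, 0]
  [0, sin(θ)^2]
ds^2 = g_{ij} dx^i dx^j; only the non-zero components contribute.
ds^2 = dθ^2 + sin(θ)^2 dφ^2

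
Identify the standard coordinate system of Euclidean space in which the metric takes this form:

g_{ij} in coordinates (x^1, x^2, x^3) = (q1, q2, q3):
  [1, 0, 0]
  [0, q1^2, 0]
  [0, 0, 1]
The line element ds^2 = dq1^2 + q1^2 dq2^2 + dq3^2 is dr^2 + r^2 dθ^2 + dz^2 with q1 = r, q2 = θ, q3 = z.
cylindrical coordinates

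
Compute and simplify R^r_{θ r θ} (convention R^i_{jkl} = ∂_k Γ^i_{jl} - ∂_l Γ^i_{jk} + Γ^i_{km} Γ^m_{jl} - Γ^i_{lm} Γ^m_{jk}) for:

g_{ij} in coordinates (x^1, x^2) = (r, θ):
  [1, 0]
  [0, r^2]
Non-zero Christoffel symbols (Γ^k_{ij} = Γ^k_{ji}):
Γ^r_{θ θ} = -r
Γ^θ_{r θ} = 1/r
R^r_{θ r θ} = ∂_r Γ^r_{θ θ} - ∂_θ Γ^r_{θ r} + Γ^r_{r m} Γ^m_{θ θ} - Γ^r_{θ m} Γ^m_{θ r}
  = (-1) - (0) + (0) - (-1) = 0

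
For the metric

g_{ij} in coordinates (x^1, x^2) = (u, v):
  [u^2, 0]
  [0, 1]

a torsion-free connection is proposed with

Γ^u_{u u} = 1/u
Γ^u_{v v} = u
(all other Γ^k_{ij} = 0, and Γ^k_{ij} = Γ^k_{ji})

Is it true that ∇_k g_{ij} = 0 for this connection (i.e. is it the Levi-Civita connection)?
Using ∇_k g_{ij} = ∂_k g_{ij} - Γ^m_{ki} g_{mj} - Γ^m_{kj} g_{im}:
∇_v g_{uv} = (0) - (0) - (u^3) = -u^3 ≠ 0
So the connection is not metric compatible (it is not the Levi-Civita connection).
No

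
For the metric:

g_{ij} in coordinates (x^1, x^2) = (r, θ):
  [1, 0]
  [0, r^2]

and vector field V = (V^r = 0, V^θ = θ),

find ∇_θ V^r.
Non-zero Christoffel symbols:
Γ^r_{θ θ} = -r
Γ^θ_{r θ} = 1/r
∇_θ V^r = ∂_θ V^r + Γ^r_{θ j} V^j
  = (0) + (0)(0) + (-r)(θ)
  = -r*θ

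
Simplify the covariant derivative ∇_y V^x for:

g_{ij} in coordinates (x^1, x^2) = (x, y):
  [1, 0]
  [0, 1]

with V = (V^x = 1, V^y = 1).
All Christoffel symbols are zero.
∇_y V^x = ∂_y V^x + Γ^x_{y j} V^j
  = (0) + (0)(1) + (0)(1)
  = 0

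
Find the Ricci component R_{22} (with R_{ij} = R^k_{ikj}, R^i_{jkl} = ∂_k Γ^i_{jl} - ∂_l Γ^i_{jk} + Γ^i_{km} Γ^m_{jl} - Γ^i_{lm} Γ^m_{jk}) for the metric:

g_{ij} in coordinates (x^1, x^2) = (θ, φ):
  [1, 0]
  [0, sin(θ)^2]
Non-zero Christoffel symbols (Γ^k_{ij} = Γ^k_{ji}):
Γ^θ_{φ φ} = -sin(2*θ)/2
Γ^φ_{θ φ} = 1/tan(θ)
R^θ_{φ θ φ} = ∂_θ Γ^θ_{φ φ} - ∂_φ Γ^θ_{φ θ} + Γ^θ_{θ m} Γ^m_{φ φ} - Γ^θ_{φ m} Γ^m_{φ θ}
  = (-cos(2*θ)) - (0) + (0) - (-cos(θ)^2) = sin(θ)^2
R^φ_{φ φ φ} = 0 (a repeated index in an antisymmetric pair)
R_{φφ} = R^θ_{φ θ φ} + R^φ_{φ φ φ} = (sin(θ)^2) + (0) = sin(θ)^2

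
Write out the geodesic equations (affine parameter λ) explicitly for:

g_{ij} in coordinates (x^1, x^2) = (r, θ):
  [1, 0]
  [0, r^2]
Geodesic equation: d^2x^k/dλ^2 + Γ^k_{ij} (dx^i/dλ)(dx^j/dλ) = 0.
Non-zero Christoffel symbols:
Γ^r_{θ θ} = -r
Γ^θ_{r θ} = 1/r
Substituting (the symmetric pair Γ^k_{ij}, Γ^k_{ji} combines into a factor 2):
d^2r/dλ^2 - r (dθ/dλ)^2 = 0
d^2θ/dλ^2 + (2/r) (dr/dλ)(dθ/dλ) = 0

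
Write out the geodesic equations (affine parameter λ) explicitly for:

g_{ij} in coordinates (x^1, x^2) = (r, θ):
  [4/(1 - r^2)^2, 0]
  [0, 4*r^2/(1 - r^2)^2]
Geodesic equation: d^2x^k/dλ^2 + Γ^k_{ij} (dx^i/dλ)(dx^j/dλ) = 0.
Non-zero Christoffel symbols:
Γ^r_{r r} = 2*r/(1 - r^2)
Γ^r_{θ θ} = (r^3 + r)/(r^2 - 1)
Γ^θ_{r θ} = (-r^2 - 1)/(r^3 - r)
Substituting (the symmetric pair Γ^k_{ij}, Γ^k_{ji} combines into a factor 2):
d^2r/dλ^2 + (2*r/(1 - r^2)) (dr/dλ)^2 + ((r^3 + r)/(r^2 - 1)) (dθ/dλ)^2 = 0
d^2θ/dλ^2 + ((-2*r^2 - 2)/(r^3 - r)) (dr/dλ)(dθ/dλ) = 0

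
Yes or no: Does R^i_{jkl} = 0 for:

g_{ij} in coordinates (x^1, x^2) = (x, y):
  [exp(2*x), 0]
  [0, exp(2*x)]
Non-zero Christoffel symbols:
Γ^x_{x x} = 1
Γ^x_{y y} = -1
Γ^y_{x y} = 1
Ricci tensor: R_{xx} = 0, R_{xy} = 0, R_{yy} = 0
All R_{ij} vanish; in 2 dimensions the Riemann tensor is fully determined by the Ricci tensor, so R^i_{jkl} = 0: the metric is flat (curvilinear coordinates on flat space).
Yes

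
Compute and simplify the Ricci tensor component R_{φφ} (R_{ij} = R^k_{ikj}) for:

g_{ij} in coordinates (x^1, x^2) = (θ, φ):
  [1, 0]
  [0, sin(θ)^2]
Non-zero Christoffel symbols (Γ^k_{ij} = Γ^k_{ji}):
Γ^θ_{φ φ} = -sin(2*θ)/2
Γ^φ_{θ φ} = 1/tan(θ)
R^θ_{φ θ φ} = ∂_θ Γ^θ_{φ φ} - ∂_φ Γ^θ_{φ θ} + Γ^θ_{θ m} Γ^m_{φ φ} - Γ^θ_{φ m} Γ^m_{φ θ}
  = (-cos(2*θ)) - (0) + (0) - (-cos(θ)^2) = sin(θ)^2
R^φ_{φ φ φ} = 0 (a repeated index in an antisymmetric pair)
R_{φφ} = R^θ_{φ θ φ} + R^φ_{φ φ φ} = (sin(θ)^2) + (0) = sin(θ)^2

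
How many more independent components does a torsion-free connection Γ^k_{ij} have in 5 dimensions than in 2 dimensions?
Independent components in n dimensions: n × n(n+1)/2 = n^2(n+1)/2.
5D: 5 × 15 = 75
2D: 2 × 3 = 6
Difference = 75 - 6 = 69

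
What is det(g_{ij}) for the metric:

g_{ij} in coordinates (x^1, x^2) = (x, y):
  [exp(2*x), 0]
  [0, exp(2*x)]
For a 2×2 metric: det(g) = g_{11}·g_{22} - g_{12}·g_{21}
= (exp(2*x))·(exp(2*x)) - (0)·(0)
= exp(4*x) - 0
det(g) = exp(4*x)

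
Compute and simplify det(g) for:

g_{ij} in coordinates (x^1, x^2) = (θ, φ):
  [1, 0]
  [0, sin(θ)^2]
For a 2×2 metric: det(g) = g_{11}·g_{22} - g_{12}·g_{21}
= (1)·(sin(θ)^2) - (0)·(0)
= sin(θ)^2 - 0
det(g) = sin(θ)^2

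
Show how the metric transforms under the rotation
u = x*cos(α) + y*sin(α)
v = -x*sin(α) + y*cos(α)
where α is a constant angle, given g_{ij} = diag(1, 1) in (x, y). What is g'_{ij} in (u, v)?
Invert the transformation: x = u*cos(α) - v*sin(α), y = u*sin(α) + v*cos(α)
g'_{ij} = (∂x^k/∂x'^i)(∂x^l/∂x'^j) g_{kl}; with g_{kl} = δ_{kl} this is Σ_k (∂x^k/∂x'^i)(∂x^k/∂x'^j).
Jacobian: ∂x/∂u = cos(α), ∂x/∂v = -sin(α), ∂y/∂u = sin(α), ∂y/∂v = cos(α)
g'_{uu} = (cos(α))(cos(α)) + (sin(α))(sin(α)) = 1
g'_{uv} = (cos(α))(-sin(α)) + (sin(α))(cos(α)) = 0
g'_{vv} = (-sin(α))(-sin(α)) + (cos(α))(cos(α)) = 1
g'_{ij} = diag(1, 1)
The Euclidean metric is invariant under rotations.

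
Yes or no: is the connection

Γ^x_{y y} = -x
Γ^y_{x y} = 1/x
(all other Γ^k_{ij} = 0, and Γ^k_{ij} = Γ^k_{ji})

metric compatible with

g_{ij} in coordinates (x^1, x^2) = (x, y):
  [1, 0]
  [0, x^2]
Using ∇_k g_{ij} = ∂_k g_{ij} - Γ^m_{ki} g_{mj} - Γ^m_{kj} g_{im}:
e.g. ∇_x g_{yy} = (2*x) - (x) - (x) = 0
Every component ∇_k g_{ij} vanishes: the connection is metric compatible.
Yes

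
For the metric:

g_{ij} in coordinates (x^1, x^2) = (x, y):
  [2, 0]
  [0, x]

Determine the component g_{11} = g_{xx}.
With x^1 = x, x^2 = y, g_{11} = g_{xx} is the row-1, column-1 entry of the matrix.
g_{11} = 2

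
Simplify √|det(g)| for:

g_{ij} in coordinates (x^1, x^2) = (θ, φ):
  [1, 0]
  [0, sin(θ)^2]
det(g) = sin(θ)^2
√|det(g)| = sin(θ) (taking 0 < θ < π so that |sin(θ)| = sin(θ))
Volume element: dV = sin(θ) dθ dφ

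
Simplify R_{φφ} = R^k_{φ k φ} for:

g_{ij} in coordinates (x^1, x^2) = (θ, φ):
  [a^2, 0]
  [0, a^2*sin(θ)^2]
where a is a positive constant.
Non-zero Christoffel symbols (Γ^k_{ij} = Γ^k_{ji}):
Γ^θ_{φ φ} = -sin(2*θ)/2
Γ^φ_{θ φ} = 1/tan(θ)
R^θ_{φ θ φ} = ∂_θ Γ^θ_{φ φ} - ∂_φ Γ^θ_{φ θ} + Γ^θ_{θ m} Γ^m_{φ φ} - Γ^θ_{φ m} Γ^m_{φ θ}
  = (-cos(2*θ)) - (0) + (0) - (-cos(θ)^2) = sin(θ)^2
R^φ_{φ φ φ} = 0 (a repeated index in an antisymmetric pair)
R_{φφ} = R^θ_{φ θ φ} + R^φ_{φ φ φ} = (sin(θ)^2) + (0) = sin(θ)^2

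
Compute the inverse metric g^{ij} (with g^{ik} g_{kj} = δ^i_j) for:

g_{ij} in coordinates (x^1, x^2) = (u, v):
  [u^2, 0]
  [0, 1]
The metric is diagonal, so g^{ij} is diagonal with entries 1/g_{ii}: diag(1/(u^2), 1).
g^{ij}:
  [1/u^2, 0]
  [0, 1]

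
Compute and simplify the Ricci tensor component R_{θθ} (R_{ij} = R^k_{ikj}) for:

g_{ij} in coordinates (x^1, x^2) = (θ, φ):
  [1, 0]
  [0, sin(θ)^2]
Non-zero Christoffel symbols (Γ^k_{ij} = Γ^k_{ji}):
Γ^θ_{φ φ} = -sin(2*θ)/2
Γ^φ_{θ φ} = 1/tan(θ)
R^θ_{θ θ θ} = 0 (a repeated index in an antisymmetric pair)
R^φ_{θ φ θ} = ∂_φ Γ^φ_{θ θ} - ∂_θ Γ^φ_{θ φ} + Γ^φ_{φ m} Γ^m_{θ θ} - Γ^φ_{θ m} Γ^m_{θ φ}
  = (0) - (-1/sin(θ)^2) + (0) - (1/tan(θ)^2) = 1
R_{θθ} = R^θ_{θ θ θ} + R^φ_{θ φ θ} = (0) + (1) = 1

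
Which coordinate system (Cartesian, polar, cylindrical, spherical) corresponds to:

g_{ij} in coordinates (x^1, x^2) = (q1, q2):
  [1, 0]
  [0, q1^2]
The line element ds^2 = dq1^2 + q1^2 dq2^2 is dr^2 + r^2 dθ^2 with q1 = r, q2 = θ.
polar coordinates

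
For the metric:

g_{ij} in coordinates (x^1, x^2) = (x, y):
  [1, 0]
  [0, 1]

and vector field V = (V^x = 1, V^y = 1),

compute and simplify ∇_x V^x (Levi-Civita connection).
All Christoffel symbols are zero.
∇_x V^x = ∂_x V^x + Γ^x_{x j} V^j
  = (0) + (0)(1) + (0)(1)
  = 0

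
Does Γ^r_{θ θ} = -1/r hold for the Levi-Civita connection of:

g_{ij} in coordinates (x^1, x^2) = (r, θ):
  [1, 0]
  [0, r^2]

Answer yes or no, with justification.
Γ^r_{θ θ} = (1/2) g^{rr} (∂_θ g_{rθ} + ∂_θ g_{rθ} - ∂_r g_{θθ}) = (1/2)(1)((0) + (0) - (2*r)) = -r
This differs from the proposed value -1/r.
No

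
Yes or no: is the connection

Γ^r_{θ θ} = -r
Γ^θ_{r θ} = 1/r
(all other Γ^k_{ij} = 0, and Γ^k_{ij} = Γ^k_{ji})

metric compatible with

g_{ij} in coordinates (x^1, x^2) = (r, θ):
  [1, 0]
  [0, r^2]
Using ∇_k g_{ij} = ∂_k g_{ij} - Γ^m_{ki} g_{mj} - Γ^m_{kj} g_{im}:
e.g. ∇_r g_{θθ} = (2*r) - (r) - (r) = 0
Every component ∇_k g_{ij} vanishes: the connection is metric compatible.
Yes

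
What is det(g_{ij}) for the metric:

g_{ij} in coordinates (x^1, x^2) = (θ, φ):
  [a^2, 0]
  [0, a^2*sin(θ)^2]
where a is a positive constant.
For a 2×2 metric: det(g) = g_{11}·g_{22} - g_{12}·g_{21}
= (a^2)·(a^2*sin(θ)^2) - (0)·(0)
= a^4*sin(θ)^2 - 0
det(g) = a^4*sin(θ)^2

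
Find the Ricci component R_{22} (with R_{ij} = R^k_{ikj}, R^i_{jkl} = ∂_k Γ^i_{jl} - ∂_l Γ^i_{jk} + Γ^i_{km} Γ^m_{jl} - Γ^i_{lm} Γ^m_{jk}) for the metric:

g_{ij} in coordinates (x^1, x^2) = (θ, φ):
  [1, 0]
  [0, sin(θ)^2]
Non-zero Christoffel symbols (Γ^k_{ij} = Γ^k_{ji}):
Γ^θ_{φ φ} = -sin(2*θ)/2
Γ^φ_{θ φ} = 1/tan(θ)
R^θ_{φ θ φ} = ∂_θ Γ^θ_{φ φ} - ∂_φ Γ^θ_{φ θ} + Γ^θ_{θ m} Γ^m_{φ φ} - Γ^θ_{φ m} Γ^m_{φ θ}
  = (-cos(2*θ)) - (0) + (0) - (-cos(θ)^2) = sin(θ)^2
R^φ_{φ φ φ} = 0 (a repeated index in an antisymmetric pair)
R_{φφ} = R^θ_{φ θ φ} + R^φ_{φ φ φ} = (sin(θ)^2) + (0) = sin(θ)^2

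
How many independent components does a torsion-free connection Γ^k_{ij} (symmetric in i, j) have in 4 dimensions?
Γ^k_{ij} has n choices for the upper index and n(n+1)/2 independent symmetric lower index pairs.
Total = 4 × 4×5/2 = 4 × 10 = 40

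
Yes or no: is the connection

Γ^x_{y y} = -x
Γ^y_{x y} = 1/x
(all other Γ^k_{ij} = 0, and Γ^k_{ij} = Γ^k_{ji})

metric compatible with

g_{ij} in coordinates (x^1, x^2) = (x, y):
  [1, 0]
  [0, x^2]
Using ∇_k g_{ij} = ∂_k g_{ij} - Γ^m_{ki} g_{mj} - Γ^m_{kj} g_{im}:
e.g. ∇_x g_{yy} = (2*x) - (x) - (x) = 0
Every component ∇_k g_{ij} vanishes: the connection is metric compatible.
Yes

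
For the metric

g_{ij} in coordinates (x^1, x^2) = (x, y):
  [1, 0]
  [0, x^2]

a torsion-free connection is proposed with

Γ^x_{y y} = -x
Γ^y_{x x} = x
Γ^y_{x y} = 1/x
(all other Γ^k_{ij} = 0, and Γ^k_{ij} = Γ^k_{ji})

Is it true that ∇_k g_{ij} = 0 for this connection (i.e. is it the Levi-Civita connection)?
Using ∇_k g_{ij} = ∂_k g_{ij} - Γ^m_{ki} g_{mj} - Γ^m_{kj} g_{im}:
∇_x g_{xy} = (0) - (x^3) - (0) = -x^3 ≠ 0
So the connection is not metric compatible (it is not the Levi-Civita connection).
No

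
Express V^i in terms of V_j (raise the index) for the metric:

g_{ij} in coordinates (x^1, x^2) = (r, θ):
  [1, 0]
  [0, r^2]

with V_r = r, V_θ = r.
Inverse metric (diagonal): g^{rr} = 1, g^{θθ} = 1/r^2
V^i = g^{ij} V_j:
V^r = (1)(r) + (0)(r) = r
V^θ = (0)(r) + (1/r^2)(r) = 1/r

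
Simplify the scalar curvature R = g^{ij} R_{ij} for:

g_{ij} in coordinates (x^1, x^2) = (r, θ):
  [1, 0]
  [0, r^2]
Non-zero Christoffel symbols (Γ^k_{ij} = Γ^k_{ji}):
Γ^r_{θ θ} = -r
Γ^θ_{r θ} = 1/r
Ricci tensor (R_{ij} = R^k_{ikj}): R_{rr} = 0, R_{rθ} = 0, R_{θθ} = 0
Inverse metric: g^{rr} = 1, g^{θθ} = 1/r^2
R = g^{ij} R_{ij} = (1)(0) + (1/r^2)(0) = 0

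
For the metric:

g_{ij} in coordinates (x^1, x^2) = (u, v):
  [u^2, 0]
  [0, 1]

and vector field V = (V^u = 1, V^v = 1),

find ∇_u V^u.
Non-zero Christoffel symbols:
Γ^u_{u u} = 1/u
∇_u V^u = ∂_u V^u + Γ^u_{u j} V^j
  = (0) + (1/u)(1) + (0)(1)
  = 1/u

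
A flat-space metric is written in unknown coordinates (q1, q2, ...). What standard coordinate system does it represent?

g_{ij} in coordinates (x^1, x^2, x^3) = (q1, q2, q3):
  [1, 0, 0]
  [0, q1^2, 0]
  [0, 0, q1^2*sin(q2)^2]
The line element ds^2 = dq1^2 + q1^2 dq2^2 + q1^2 sin(q2)^2 dq3^2 is dr^2 + r^2 dθ^2 + r^2 sin(θ)^2 dφ^2 with q1 = r, q2 = θ, q3 = φ.
spherical coordinates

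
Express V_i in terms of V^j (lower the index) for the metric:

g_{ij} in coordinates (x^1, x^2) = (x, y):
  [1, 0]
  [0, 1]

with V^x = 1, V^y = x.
V_i = g_{ij} V^j:
V_x = (1)(1) + (0)(x) = 1
V_y = (0)(1) + (1)(x) = x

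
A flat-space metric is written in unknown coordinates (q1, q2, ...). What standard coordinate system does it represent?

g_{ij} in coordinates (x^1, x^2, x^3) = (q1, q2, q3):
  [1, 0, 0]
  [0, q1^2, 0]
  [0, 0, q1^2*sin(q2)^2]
The line element ds^2 = dq1^2 + q1^2 dq2^2 + q1^2 sin(q2)^2 dq3^2 is dr^2 + r^2 dθ^2 + r^2 sin(θ)^2 dφ^2 with q1 = r, q2 = θ, q3 = φ.
spherical coordinates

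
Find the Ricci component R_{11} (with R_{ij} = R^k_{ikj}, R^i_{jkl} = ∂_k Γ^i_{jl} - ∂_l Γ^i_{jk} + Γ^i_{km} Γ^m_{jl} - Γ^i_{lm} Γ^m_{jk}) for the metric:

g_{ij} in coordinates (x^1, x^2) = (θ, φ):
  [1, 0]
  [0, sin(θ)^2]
Non-zero Christoffel symbols (Γ^k_{ij} = Γ^k_{ji}):
Γ^θ_{φ φ} = -sin(2*θ)/2
Γ^φ_{θ φ} = 1/tan(θ)
R^θ_{θ θ θ} = 0 (a repeated index in an antisymmetric pair)
R^φ_{θ φ θ} = ∂_φ Γ^φ_{θ θ} - ∂_θ Γ^φ_{θ φ} + Γ^φ_{φ m} Γ^m_{θ θ} - Γ^φ_{θ m} Γ^m_{θ φ}
  = (0) - (-1/sin(θ)^2) + (0) - (1/tan(θ)^2) = 1
R_{θθ} = R^θ_{θ θ θ} + R^φ_{θ φ θ} = (0) + (1) = 1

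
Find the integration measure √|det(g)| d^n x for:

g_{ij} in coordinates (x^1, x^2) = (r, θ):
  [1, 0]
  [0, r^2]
det(g) = r^2
√|det(g)| = r
Volume element: dV = r dr dθ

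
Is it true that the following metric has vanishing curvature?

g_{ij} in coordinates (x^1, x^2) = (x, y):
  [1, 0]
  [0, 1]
All metric components are constant, so every Christoffel symbol vanishes and R^i_{jkl} = 0.
Yes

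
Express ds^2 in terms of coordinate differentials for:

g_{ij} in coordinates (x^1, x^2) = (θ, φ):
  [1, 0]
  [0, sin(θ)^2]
ds^2 = g_{ij} dx^i dx^j; only the non-zero components contribute.
ds^2 = dθ^2 + sin(θ)^2 dφ^2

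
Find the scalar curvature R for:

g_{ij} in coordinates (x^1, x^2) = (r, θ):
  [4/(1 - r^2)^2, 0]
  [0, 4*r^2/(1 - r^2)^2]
Non-zero Christoffel symbols (Γ^k_{ij} = Γ^k_{ji}):
Γ^r_{r r} = 2*r/(1 - r^2)
Γ^r_{θ θ} = (r^3 + r)/(r^2 - 1)
Γ^θ_{r θ} = (-r^2 - 1)/(r^3 - r)
Ricci tensor (R_{ij} = R^k_{ikj}): R_{rr} = -4/(r^2 - 1)^2, R_{rθ} = 0, R_{θθ} = -4*r^2/(r^2 - 1)^2
Inverse metric: g^{rr} = (1 - r^2)^2/4, g^{θθ} = (1 - r^2)^2/(4*r^2)
R = g^{ij} R_{ij} = ((1 - r^2)^2/4)(-4/(r^2 - 1)^2) + ((1 - r^2)^2/(4*r^2))(-4*r^2/(r^2 - 1)^2) = -2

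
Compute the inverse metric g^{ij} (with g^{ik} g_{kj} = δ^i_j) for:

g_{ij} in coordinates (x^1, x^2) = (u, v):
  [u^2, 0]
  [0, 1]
The metric is diagonal, so g^{ij} is diagonal with entries 1/g_{ii}: diag(1/(u^2), 1).
g^{ij}:
  [1/u^2, 0]
  [0, 1]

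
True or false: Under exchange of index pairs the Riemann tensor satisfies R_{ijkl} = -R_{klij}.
The pair-exchange symmetry has a plus sign: R_{ijkl} = +R_{klij}.
False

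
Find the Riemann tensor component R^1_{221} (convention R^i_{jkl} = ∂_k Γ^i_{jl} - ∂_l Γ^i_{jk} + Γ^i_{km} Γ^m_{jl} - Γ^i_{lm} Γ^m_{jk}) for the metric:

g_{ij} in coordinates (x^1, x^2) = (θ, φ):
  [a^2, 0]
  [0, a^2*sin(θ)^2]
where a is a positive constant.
Non-zero Christoffel symbols (Γ^k_{ij} = Γ^k_{ji}):
Γ^θ_{φ φ} = -sin(2*θ)/2
Γ^φ_{θ φ} = 1/tan(θ)
R^θ_{φ φ θ} = ∂_φ Γ^θ_{φ θ} - ∂_θ Γ^θ_{φ φ} + Γ^θ_{φ m} Γ^m_{φ θ} - Γ^θ_{θ m} Γ^m_{φ φ}
  = (0) - (-cos(2*θ)) + (-cos(θ)^2) - (0) = -sin(θ)^2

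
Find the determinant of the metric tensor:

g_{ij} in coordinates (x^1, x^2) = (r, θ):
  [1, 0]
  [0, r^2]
For a 2×2 metric: det(g) = g_{11}·g_{22} - g_{12}·g_{21}
= (1)·(r^2) - (0)·(0)
= r^2 - 0
det(g) = r^2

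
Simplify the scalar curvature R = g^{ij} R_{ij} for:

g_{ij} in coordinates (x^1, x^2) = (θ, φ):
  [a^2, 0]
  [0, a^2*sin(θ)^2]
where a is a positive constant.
Non-zero Christoffel symbols (Γ^k_{ij} = Γ^k_{ji}):
Γ^θ_{φ φ} = -sin(2*θ)/2
Γ^φ_{θ φ} = 1/tan(θ)
Ricci tensor (R_{ij} = R^k_{ikj}): R_{θθ} = 1, R_{θφ} = 0, R_{φφ} = sin(θ)^2
Inverse metric: g^{θθ} = 1/a^2, g^{φφ} = 1/(a^2*sin(θ)^2)
R = g^{ij} R_{ij} = (1/a^2)(1) + (1/(a^2*sin(θ)^2))(sin(θ)^2) = 2/a^2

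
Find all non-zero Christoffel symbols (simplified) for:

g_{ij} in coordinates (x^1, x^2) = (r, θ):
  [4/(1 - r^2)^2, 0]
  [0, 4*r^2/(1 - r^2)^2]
Using Γ^k_{ij} = (1/2) g^{km} (∂_i g_{mj} + ∂_j g_{mi} - ∂_m g_{ij}); the metric is diagonal, so only the m = k term contributes.
Non-zero symbols (using the symmetry Γ^k_{ij} = Γ^k_{ji}):
Γ^r_{r r} = (1/2) g^{rr} (∂_r g_{rr} + ∂_r g_{rr} - ∂_r g_{rr}) = (1/2)((1 - r^2)^2/4)((16*r/(1 - r^2)^3) + (16*r/(1 - r^2)^3) - (16*r/(1 - r^2)^3)) = 2*r/(1 - r^2)
Γ^r_{θ θ} = (1/2) g^{rr} (∂_θ g_{rθ} + ∂_θ g_{rθ} - ∂_r g_{θθ}) = (1/2)((1 - r^2)^2/4)((0) + (0) - (-8*(r^3 + r)/(r^2 - 1)^3)) = (r^3 + r)/(r^2 - 1)
Γ^θ_{r θ} = (1/2) g^{θθ} (∂_r g_{θθ} + ∂_θ g_{θr} - ∂_θ g_{rθ}) = (1/2)((1 - r^2)^2/(4*r^2))((-8*(r^3 + r)/(r^2 - 1)^3) + (0) - (0)) = (-r^2 - 1)/(r^3 - r)
All other Christoffel symbols are zero.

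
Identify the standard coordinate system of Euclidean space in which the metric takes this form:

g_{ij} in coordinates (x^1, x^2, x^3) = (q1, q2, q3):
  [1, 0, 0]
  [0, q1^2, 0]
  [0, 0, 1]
The line element ds^2 = dq1^2 + q1^2 dq2^2 + dq3^2 is dr^2 + r^2 dθ^2 + dz^2 with q1 = r, q2 = θ, q3 = z.
cylindrical coordinates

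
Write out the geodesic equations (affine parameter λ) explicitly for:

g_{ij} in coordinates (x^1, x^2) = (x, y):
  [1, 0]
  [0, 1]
Geodesic equation: d^2x^k/dλ^2 + Γ^k_{ij} (dx^i/dλ)(dx^j/dλ) = 0.
All Christoffel symbols vanish, so the geodesics are straight lines:
d^2x/dλ^2 = 0
d^2y/dλ^2 = 0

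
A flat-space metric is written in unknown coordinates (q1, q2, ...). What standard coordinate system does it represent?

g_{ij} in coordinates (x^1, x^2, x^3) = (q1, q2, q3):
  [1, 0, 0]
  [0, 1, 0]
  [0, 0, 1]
All components are constant and the metric is the identity, i.e. orthonormal rectilinear coordinates.
Cartesian (3D) coordinates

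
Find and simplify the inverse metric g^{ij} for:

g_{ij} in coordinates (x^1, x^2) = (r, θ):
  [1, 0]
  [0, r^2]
The metric is diagonal, so g^{ij} is diagonal with entries 1/g_{ii}: diag(1, 1/(r^2)).
g^{ij}:
  [1, 0]
  [0, 1/r^2]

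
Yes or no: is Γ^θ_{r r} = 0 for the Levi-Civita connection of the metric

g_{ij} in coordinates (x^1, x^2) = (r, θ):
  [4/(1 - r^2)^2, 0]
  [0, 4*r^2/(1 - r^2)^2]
Γ^θ_{r r} = (1/2) g^{θθ} (∂_r g_{θr} + ∂_r g_{θr} - ∂_θ g_{rr}) = (1/2)((1 - r^2)^2/(4*r^2))((0) + (0) - (0)) = 0
This equals the proposed value 0.
Yes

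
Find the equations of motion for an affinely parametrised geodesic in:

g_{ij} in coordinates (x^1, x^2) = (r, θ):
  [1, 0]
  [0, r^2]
Geodesic equation: d^2x^k/dλ^2 + Γ^k_{ij} (dx^i/dλ)(dx^j/dλ) = 0.
Non-zero Christoffel symbols:
Γ^r_{θ θ} = -r
Γ^θ_{r θ} = 1/r
Substituting (the symmetric pair Γ^k_{ij}, Γ^k_{ji} combines into a factor 2):
d^2r/dλ^2 - r (dθ/dλ)^2 = 0
d^2θ/dλ^2 + (2/r) (dr/dλ)(dθ/dλ) = 0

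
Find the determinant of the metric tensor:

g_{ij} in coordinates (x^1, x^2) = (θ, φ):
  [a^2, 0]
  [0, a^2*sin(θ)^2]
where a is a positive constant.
For a 2×2 metric: det(g) = g_{11}·g_{22} - g_{12}·g_{21}
= (a^2)·(a^2*sin(θ)^2) - (0)·(0)
= a^4*sin(θ)^2 - 0
det(g) = a^4*sin(θ)^2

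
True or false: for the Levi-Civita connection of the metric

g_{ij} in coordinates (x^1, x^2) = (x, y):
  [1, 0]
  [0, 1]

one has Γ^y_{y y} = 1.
Γ^y_{y y} = (1/2) g^{yy} (∂_y g_{yy} + ∂_y g_{yy} - ∂_y g_{yy}) = (1/2)(1)((0) + (0) - (0)) = 0
This differs from the proposed value 1.
False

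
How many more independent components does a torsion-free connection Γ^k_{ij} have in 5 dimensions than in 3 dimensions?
Independent components in n dimensions: n × n(n+1)/2 = n^2(n+1)/2.
5D: 5 × 15 = 75
3D: 3 × 6 = 18
Difference = 75 - 18 = 57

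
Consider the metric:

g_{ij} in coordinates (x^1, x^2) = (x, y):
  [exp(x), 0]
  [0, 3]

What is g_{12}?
With x^1 = x, x^2 = y, g_{12} = g_{xy} is the row-1, column-2 entry of the matrix.
g_{12} = 0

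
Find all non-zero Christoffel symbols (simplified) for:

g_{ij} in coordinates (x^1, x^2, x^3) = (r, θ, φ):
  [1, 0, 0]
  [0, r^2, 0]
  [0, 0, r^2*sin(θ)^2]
Using Γ^k_{ij} = (1/2) g^{km} (∂_i g_{mj} + ∂_j g_{mi} - ∂_m g_{ij}); the metric is diagonal, so only the m = k term contributes.
Non-zero symbols (using the symmetry Γ^k_{ij} = Γ^k_{ji}):
Γ^r_{θ θ} = (1/2) g^{rr} (∂_θ g_{rθ} + ∂_θ g_{rθ} - ∂_r g_{θθ}) = (1/2)(1)((0) + (0) - (2*r)) = -r
Γ^r_{φ φ} = (1/2) g^{rr} (∂_φ g_{rφ} + ∂_φ g_{rφ} - ∂_r g_{φφ}) = (1/2)(1)((0) + (0) - (2*r*sin(θ)^2)) = -r*sin(θ)^2
Γ^θ_{r θ} = (1/2) g^{θθ} (∂_r g_{θθ} + ∂_θ g_{θr} - ∂_θ g_{rθ}) = (1/2)(1/r^2)((2*r) + (0) - (0)) = 1/r
Γ^θ_{φ φ} = (1/2) g^{θθ} (∂_φ g_{θφ} + ∂_φ g_{θφ} - ∂_θ g_{φφ}) = (1/2)(1/r^2)((0) + (0) - (r^2*sin(2*θ))) = -sin(2*θ)/2
Γ^φ_{r φ} = (1/2) g^{φφ} (∂_r g_{φφ} + ∂_φ g_{φr} - ∂_φ g_{rφ}) = (1/2)(1/(r^2*sin(θ)^2))((2*r*sin(θ)^2) + (0) - (0)) = 1/r
Γ^φ_{θ φ} = (1/2) g^{φφ} (∂_θ g_{φφ} + ∂_φ g_{φθ} - ∂_φ g_{θφ}) = (1/2)(1/(r^2*sin(θ)^2))((r^2*sin(2*θ)) + (0) - (0)) = 1/tan(θ)
All other Christoffel symbols are zero.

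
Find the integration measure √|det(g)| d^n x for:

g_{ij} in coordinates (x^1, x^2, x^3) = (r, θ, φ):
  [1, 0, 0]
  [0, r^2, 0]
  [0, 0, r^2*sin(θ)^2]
det(g) = r^4*sin(θ)^2
√|det(g)| = r^2*sin(θ) (taking 0 < θ < π so that |sin(θ)| = sin(θ))
Volume element: dV = r^2*sin(θ) dr dθ dφ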